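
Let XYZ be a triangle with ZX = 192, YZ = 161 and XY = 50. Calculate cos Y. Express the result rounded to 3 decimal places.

cos Y ≈ -0.524

By the law of cosines, cos Y = (XY² + YZ² − ZX²) / (2·XY·YZ) ≈ -0.52441, so ∠Y ≈ 121.63°.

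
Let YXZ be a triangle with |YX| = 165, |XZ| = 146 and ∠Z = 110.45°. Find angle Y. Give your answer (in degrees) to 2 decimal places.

∠Y ≈ 56.00°

Law of sines: sin Y = |XZ|·sin Z/|YX| ≈ 0.82908.
Since |YX| ≥ |XZ|, only the acute value applies: ∠Y ≈ 56.00°.
Then ∠X = 180° − ∠Z − ∠Y ≈ 13.55°.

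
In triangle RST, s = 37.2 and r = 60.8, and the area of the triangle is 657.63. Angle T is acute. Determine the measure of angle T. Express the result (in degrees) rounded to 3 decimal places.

35.558

From area = ½·r·s·sin T, we get sin T = 2·area/(r·s) ≈ 0.58152.
Taking the acute solution, ∠T ≈ 35.56°.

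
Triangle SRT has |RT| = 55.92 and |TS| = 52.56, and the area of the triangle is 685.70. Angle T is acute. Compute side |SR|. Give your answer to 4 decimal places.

26.2756

From area = ½·|RT|·|TS|·sin T, we get sin T = 2·area/(|RT|·|TS|) ≈ 0.46660.
Taking the acute solution, ∠T ≈ 0.485 rad.
Law of cosines then gives |SR| ≈ 26.276.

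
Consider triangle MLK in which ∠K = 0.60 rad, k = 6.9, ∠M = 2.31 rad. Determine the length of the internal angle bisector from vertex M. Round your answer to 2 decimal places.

The third angle is ∠L = π − ∠K − ∠M = 0.232 rad.
Law of sines: m = k·sin M/sin K ≈ 9.0307.
Law of sines: l = k·sin L/sin K ≈ 2.8049.
The bisector from M has length 2·l·k·cos(∠M/2)/(l+k) ≈ 1.611.

1.61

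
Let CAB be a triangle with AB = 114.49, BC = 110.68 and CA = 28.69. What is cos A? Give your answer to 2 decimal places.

0.26

By the law of cosines, cos A = (CA² + AB² − BC²) / (2·CA·AB) ≈ 0.25588, so ∠A ≈ 75.17°.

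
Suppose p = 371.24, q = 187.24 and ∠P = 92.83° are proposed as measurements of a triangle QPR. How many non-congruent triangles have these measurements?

q·sin P = 187.24·sin(92.83°) ≈ 187.
Since ∠P is not acute, a triangle exists only if p > q; here p > q, so there is exactly one triangle.

1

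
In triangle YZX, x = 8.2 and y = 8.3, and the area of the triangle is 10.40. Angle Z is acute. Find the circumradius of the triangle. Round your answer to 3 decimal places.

From area = ½·x·y·sin Z, we get sin Z = 2·area/(x·y) ≈ 0.30561.
Taking the acute solution, ∠Z ≈ 17.80°.
Law of cosines then gives z ≈ 2.5539.
Circumradius = z/(2 sin Z) ≈ 4.1784.

R ≈ 4.178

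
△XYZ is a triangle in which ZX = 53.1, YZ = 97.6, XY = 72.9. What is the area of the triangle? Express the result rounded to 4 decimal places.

area ≈ 1903.9648

Semiperimeter s = (97.6 + 53.1 + 72.9)/2 = 111.8.
Heron's formula: area = √(111.8·14.2·58.7·38.9) ≈ 1904.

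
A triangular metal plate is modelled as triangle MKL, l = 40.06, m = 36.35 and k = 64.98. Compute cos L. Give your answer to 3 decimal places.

cos L ≈ 0.834

By the law of cosines, cos L = (m² + k² − l²) / (2·m·k) ≈ 0.83380, so ∠L ≈ 33.51°.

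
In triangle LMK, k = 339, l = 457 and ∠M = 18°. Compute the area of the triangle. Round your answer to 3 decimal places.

Area = ½·k·l·sin M ≈ 23937.

area ≈ 23936.920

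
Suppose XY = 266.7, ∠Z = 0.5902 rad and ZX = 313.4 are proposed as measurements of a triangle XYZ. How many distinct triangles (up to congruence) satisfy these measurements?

ZX·sin Z = 313.4·sin(0.5902 rad) ≈ 174.4.
Since ZX sin Z < XY < ZX (174.4 < 266.7 < 313.4), two triangles exist.

2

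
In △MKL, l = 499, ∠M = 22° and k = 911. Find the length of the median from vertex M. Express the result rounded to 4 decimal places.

m_M ≈ 693.1625

By the law of cosines, m² = k² + l² − 2·k·l·cos M = 2.3595e+05, so m ≈ 485.74.
Median from M: ½√(2·k² + 2·l² − m²) ≈ 693.16.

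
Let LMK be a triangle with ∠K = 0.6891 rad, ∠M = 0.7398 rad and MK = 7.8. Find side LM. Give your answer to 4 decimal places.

5.0099

The third angle is ∠L = π − ∠M − ∠K = 1.7127 rad.
Law of sines: LM = MK·sin K/sin L ≈ 5.0099.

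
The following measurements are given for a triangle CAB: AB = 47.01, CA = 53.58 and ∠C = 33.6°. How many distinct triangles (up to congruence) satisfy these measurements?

2

CA·sin C = 53.58·sin(33.6°) ≈ 29.65.
Since CA sin C < AB < CA (29.65 < 47.01 < 53.58), two triangles exist.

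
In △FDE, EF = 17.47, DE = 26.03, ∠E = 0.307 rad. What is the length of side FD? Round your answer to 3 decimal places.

By the law of cosines, FD² = DE² + EF² − 2·DE·EF·cos E = 115.8, so FD ≈ 10.761.

10.761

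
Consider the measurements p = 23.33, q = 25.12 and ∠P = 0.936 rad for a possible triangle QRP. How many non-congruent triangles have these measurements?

2

q·sin P = 25.12·sin(0.936 rad) ≈ 20.23.
Since q sin P < p < q (20.23 < 23.33 < 25.12), two triangles exist.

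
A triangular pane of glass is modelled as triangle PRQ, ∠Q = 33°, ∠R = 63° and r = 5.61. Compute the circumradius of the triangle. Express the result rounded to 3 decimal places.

The third angle is ∠P = 180° − ∠R − ∠Q = 84.00°.
Law of sines: p = r·sin P/sin R ≈ 6.2618.
Law of sines: q = r·sin Q/sin R ≈ 3.4292.
Circumradius = r/(2 sin R) ≈ 3.1481.

3.148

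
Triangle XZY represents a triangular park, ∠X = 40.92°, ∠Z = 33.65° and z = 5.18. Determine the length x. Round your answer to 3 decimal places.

6.123

The third angle is ∠Y = 180° − ∠X − ∠Z = 105.43°.
Law of sines: x = z·sin X/sin Z ≈ 6.1231.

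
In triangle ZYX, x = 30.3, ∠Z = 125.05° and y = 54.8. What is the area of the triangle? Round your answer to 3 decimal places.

area ≈ 679.661

Area = ½·y·x·sin Z ≈ 679.66.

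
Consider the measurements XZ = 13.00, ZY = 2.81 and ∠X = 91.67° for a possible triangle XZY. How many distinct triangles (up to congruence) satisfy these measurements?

0

XZ·sin X = 13.00·sin(91.67°) ≈ 12.99.
Since ∠X is not acute, a triangle exists only if ZY > XZ; here ZY ≤ XZ, so there is no triangle.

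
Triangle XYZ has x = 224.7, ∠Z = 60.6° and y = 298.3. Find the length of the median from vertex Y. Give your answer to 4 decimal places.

199.5783

By the law of cosines, z² = x² + y² − 2·x·y·cos Z = 73664, so z ≈ 271.41.
Median from Y: ½√(2·z² + 2·x² − y²) ≈ 199.58.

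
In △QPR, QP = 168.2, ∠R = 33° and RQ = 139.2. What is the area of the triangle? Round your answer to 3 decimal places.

10116.888

Law of sines: sin P = RQ·sin R/QP ≈ 0.45074.
Since QP ≥ RQ, only the acute value applies: ∠P ≈ 26.79°.
Then ∠Q = 180° − ∠R − ∠P ≈ 120.21°.
Law of sines gives PR = QP·sin Q/sin R ≈ 266.89.
Area = ½·QP·RQ·sin Q ≈ 10117.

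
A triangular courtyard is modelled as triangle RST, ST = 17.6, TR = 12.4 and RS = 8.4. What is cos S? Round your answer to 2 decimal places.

cos S ≈ 0.77

By the law of cosines, cos S = (RS² + ST² − TR²) / (2·RS·ST) ≈ 0.76623, so ∠S ≈ 39.98°.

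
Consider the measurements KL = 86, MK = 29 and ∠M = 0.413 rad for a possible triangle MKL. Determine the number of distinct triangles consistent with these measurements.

1

MK·sin M = 29·sin(0.413 rad) ≈ 11.64.
Since KL ≥ MK, exactly one triangle exists.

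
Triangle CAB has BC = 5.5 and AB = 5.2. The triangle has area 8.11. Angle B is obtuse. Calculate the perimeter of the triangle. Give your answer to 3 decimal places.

From area = ½·AB·BC·sin B, we get sin B = 2·area/(AB·BC) ≈ 0.56713.
Taking the obtuse solution, ∠B ≈ 2.539 rad.
Law of cosines then gives CA ≈ 10.218.
Perimeter = 5.2 + 5.5 + 10.218 = 20.918.

20.918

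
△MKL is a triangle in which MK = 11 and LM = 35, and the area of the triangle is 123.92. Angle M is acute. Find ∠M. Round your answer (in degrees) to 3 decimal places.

∠M ≈ 40.071°

From area = ½·LM·MK·sin M, we get sin M = 2·area/(LM·MK) ≈ 0.64374.
Taking the acute solution, ∠M ≈ 40.07°.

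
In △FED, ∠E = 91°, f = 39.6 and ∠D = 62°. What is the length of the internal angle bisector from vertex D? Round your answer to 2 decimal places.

46.69

The third angle is ∠F = 180° − ∠E − ∠D = 27.00°.
Law of sines: e = f·sin E/sin F ≈ 87.213.
Law of sines: d = f·sin D/sin F ≈ 77.016.
The bisector from D has length 2·f·e·cos(∠D/2)/(f+e) ≈ 46.688.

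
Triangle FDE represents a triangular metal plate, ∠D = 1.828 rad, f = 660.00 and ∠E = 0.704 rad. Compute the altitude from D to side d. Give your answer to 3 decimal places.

h_D ≈ 427.199

The third angle is ∠F = π − ∠D − ∠E = 0.610 rad.
Law of sines: d = f·sin D/sin F ≈ 1114.9.
Law of sines: e = f·sin E/sin F ≈ 746.16.
Area = ½·f·d·sin E ≈ 2.3813e+05.
The altitude from D has length 2·area/d ≈ 427.2.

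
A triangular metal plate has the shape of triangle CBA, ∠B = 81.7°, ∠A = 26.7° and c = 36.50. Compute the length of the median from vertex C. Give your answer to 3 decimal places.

m_C ≈ 23.253

The third angle is ∠C = 180° − ∠B − ∠A = 71.60°.
Law of sines: b = c·sin B/sin C ≈ 38.064.
Law of sines: a = c·sin A/sin C ≈ 17.284.
Median from C: ½√(2·b² + 2·a² − c²) ≈ 23.253.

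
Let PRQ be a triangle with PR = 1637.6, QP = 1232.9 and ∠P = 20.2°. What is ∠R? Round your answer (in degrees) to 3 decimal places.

By the law of cosines, RQ² = QP² + PR² − 2·QP·PR·cos P = 4.1215e+05, so RQ ≈ 641.99.
Law of cosines again: cos R = (PR² + RQ² − QP²)/(2·PR·RQ) ≈ 0.74851, so ∠R ≈ 41.54°.

∠R ≈ 41.539°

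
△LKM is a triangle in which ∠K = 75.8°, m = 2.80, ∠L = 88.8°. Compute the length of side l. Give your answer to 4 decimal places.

10.5416

The third angle is ∠M = 180° − ∠L − ∠K = 15.40°.
Law of sines: l = m·sin L/sin M ≈ 10.542.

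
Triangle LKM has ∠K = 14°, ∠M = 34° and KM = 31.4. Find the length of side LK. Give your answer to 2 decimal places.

23.63

The third angle is ∠L = 180° − ∠K − ∠M = 132.00°.
Law of sines: LK = KM·sin M/sin L ≈ 23.628.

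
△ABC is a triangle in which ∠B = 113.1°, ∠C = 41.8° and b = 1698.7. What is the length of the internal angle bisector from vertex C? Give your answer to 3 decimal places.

The third angle is ∠A = 180° − ∠B − ∠C = 25.10°.
Law of sines: a = b·sin A/sin B ≈ 783.4.
Law of sines: c = b·sin C/sin B ≈ 1230.9.
The bisector from C has length 2·a·b·cos(∠C/2)/(a+b) ≈ 1001.7.

1001.735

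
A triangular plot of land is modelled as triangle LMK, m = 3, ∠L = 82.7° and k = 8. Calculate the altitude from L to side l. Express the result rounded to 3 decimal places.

h_L ≈ 2.910

By the law of cosines, l² = m² + k² − 2·m·k·cos L = 66.901, so l ≈ 8.1793.
Area = ½·m·k·sin L ≈ 11.903.
The altitude from L has length 2·area/l ≈ 2.9105.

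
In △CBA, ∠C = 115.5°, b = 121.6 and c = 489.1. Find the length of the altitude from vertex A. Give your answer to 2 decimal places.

h_A ≈ 109.75

Law of sines: sin B = b·sin C/c ≈ 0.22440.
Since c ≥ b, only the acute value applies: ∠B ≈ 12.97°.
Then ∠A = 180° − ∠C − ∠B ≈ 51.53°.
Law of sines gives a = c·sin A/sin C ≈ 424.28.
Area = ½·c·b·sin A ≈ 23283.
The altitude from A has length 2·area/a ≈ 109.75.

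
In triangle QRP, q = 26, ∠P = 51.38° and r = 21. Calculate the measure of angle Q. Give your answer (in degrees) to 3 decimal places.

∠Q ≈ 76.780°

By the law of cosines, p² = q² + r² − 2·q·r·cos P = 435.43, so p ≈ 20.867.
Law of cosines again: cos Q = (r² + p² − q²)/(2·r·p) ≈ 0.22869, so ∠Q ≈ 76.78°.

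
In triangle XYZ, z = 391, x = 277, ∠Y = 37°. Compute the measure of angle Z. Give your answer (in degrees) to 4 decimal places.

By the law of cosines, y² = z² + x² − 2·z·x·cos Y = 56614, so y ≈ 237.94.
Law of cosines again: cos Z = (x² + y² − z²)/(2·x·y) ≈ -0.14822, so ∠Z ≈ 98.52°.

98.5236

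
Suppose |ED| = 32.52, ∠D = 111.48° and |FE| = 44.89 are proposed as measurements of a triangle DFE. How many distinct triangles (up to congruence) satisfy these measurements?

|ED|·sin D = 32.52·sin(111.48°) ≈ 30.26.
Since ∠D is not acute, a triangle exists only if |FE| > |ED|; here |FE| > |ED|, so there is exactly one triangle.

1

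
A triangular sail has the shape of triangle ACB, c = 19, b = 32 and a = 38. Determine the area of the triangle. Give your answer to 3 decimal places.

area ≈ 303.642

Semiperimeter s = (38 + 19 + 32)/2 = 44.5.
Heron's formula: area = √(44.5·6.5·25.5·12.5) ≈ 303.64.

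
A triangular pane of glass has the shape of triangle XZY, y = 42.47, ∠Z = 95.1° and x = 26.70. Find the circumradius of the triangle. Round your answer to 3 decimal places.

By the law of cosines, z² = y² + x² − 2·y·x·cos Z = 2718.2, so z ≈ 52.136.
Area = ½·y·x·sin Z ≈ 564.73.
Circumradius = z/(2 sin Z) ≈ 26.172.

R ≈ 26.172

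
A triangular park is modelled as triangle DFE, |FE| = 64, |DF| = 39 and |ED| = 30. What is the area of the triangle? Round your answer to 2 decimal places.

Semiperimeter s = (64 + 30 + 39)/2 = 66.5.
Heron's formula: area = √(66.5·2.5·36.5·27.5) ≈ 408.5.

area ≈ 408.50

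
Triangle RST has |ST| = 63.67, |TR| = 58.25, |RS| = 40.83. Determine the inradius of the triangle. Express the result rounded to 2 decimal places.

r ≈ 14.28

Semiperimeter s = (63.67 + 58.25 + 40.83)/2 = 81.375.
Heron's formula: area = √(81.375·17.705·23.125·40.545) ≈ 1162.3.
Inradius = area/s = 1162.3/81.375 ≈ 14.283.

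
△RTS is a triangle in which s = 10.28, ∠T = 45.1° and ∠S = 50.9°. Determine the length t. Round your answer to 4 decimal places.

9.3831

The third angle is ∠R = 180° − ∠T − ∠S = 84.00°.
Law of sines: t = s·sin T/sin S ≈ 9.3831.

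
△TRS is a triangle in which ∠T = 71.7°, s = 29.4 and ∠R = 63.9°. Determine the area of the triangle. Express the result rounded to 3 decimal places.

526.655

The third angle is ∠S = 180° − ∠T − ∠R = 44.40°.
Law of sines: t = s·sin T/sin S ≈ 39.895.
Law of sines: r = s·sin R/sin S ≈ 37.735.
Area = ½·s·t·sin R ≈ 526.65.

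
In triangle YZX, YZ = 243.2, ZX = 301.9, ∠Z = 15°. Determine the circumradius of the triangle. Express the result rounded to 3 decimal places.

R ≈ 177.576

By the law of cosines, XY² = YZ² + ZX² − 2·YZ·ZX·cos Z = 8449.3, so XY ≈ 91.92.
Area = ½·YZ·ZX·sin Z ≈ 9501.5.
Circumradius = XY/(2 sin Z) ≈ 177.58.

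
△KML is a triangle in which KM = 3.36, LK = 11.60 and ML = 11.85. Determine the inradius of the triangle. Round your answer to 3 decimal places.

Semiperimeter s = (11.85 + 11.6 + 3.36)/2 = 13.405.
Heron's formula: area = √(13.405·1.555·1.805·10.045) ≈ 19.441.
Inradius = area/s = 19.441/13.405 ≈ 1.4503.

1.450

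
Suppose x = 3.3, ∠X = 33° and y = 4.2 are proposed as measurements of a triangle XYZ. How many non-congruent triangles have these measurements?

y·sin X = 4.2·sin(33°) ≈ 2.287.
Since y sin X < x < y (2.287 < 3.3 < 4.2), two triangles exist.

2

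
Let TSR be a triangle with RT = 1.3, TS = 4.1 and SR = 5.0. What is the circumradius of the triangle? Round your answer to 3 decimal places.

3.154

By the law of cosines, cos T = (RT² + TS² − SR²) / (2·RT·TS) ≈ -0.60976, so ∠T ≈ 127.57°.
Circumradius = SR/(2 sin T) ≈ 3.1542.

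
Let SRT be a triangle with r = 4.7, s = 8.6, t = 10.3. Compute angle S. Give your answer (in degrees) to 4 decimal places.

∠S ≈ 55.9436°

By the law of cosines, cos S = (r² + t² − s²) / (2·r·t) ≈ 0.56001, so ∠S ≈ 55.94°.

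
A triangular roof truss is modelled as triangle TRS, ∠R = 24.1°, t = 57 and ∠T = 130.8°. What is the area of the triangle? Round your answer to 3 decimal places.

area ≈ 371.714

The third angle is ∠S = 180° − ∠T − ∠R = 25.10°.
Law of sines: r = t·sin R/sin T ≈ 30.746.
Law of sines: s = t·sin S/sin T ≈ 31.941.
Area = ½·t·r·sin S ≈ 371.71.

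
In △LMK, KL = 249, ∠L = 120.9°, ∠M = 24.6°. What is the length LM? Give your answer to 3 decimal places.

338.798

The third angle is ∠K = 180° − ∠L − ∠M = 34.50°.
Law of sines: LM = KL·sin K/sin M ≈ 338.8.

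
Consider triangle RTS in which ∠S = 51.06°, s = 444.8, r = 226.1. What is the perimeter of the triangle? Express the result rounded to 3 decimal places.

perimeter ≈ 1221.563

Law of sines: sin R = r·sin S/s ≈ 0.39537.
Since s ≥ r, only the acute value applies: ∠R ≈ 23.29°.
Then ∠T = 180° − ∠S − ∠R ≈ 105.65°.
Law of sines gives t = s·sin T/sin S ≈ 550.66.
Semiperimeter p = (226.1+550.66+444.8)/2 = 610.78.
Perimeter = 226.1 + 550.66 + 444.8 = 1221.6.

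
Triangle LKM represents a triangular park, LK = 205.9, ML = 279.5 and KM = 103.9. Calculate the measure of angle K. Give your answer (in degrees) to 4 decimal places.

By the law of cosines, cos K = (LK² + KM² − ML²) / (2·LK·KM) ≈ -0.58267, so ∠K ≈ 125.64°.

∠K ≈ 125.6387°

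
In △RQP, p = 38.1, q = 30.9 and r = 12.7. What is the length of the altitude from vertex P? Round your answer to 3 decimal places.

h_P ≈ 9.311

Semiperimeter s = (12.7 + 30.9 + 38.1)/2 = 40.85.
Heron's formula: area = √(40.85·28.15·9.95·2.75) ≈ 177.38.
The altitude from P has length 2·area/p ≈ 9.3115.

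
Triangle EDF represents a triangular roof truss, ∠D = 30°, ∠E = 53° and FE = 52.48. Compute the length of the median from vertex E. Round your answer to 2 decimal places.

71.04

The third angle is ∠F = 180° − ∠E − ∠D = 97.00°.
Law of sines: DF = FE·sin E/sin D ≈ 83.825.
Law of sines: ED = FE·sin F/sin D ≈ 104.18.
Median from E: ½√(2·FE² + 2·ED² − DF²) ≈ 71.042.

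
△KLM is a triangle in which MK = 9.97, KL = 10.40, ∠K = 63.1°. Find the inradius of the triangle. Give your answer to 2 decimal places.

2.98

By the law of cosines, LM² = MK² + KL² − 2·MK·KL·cos K = 113.74, so LM ≈ 10.665.
Area = ½·MK·KL·sin K ≈ 46.234.
Semiperimeter s = (10.665+9.97+10.4)/2 = 15.517.
Inradius = area/s = 46.234/15.517 ≈ 2.9795.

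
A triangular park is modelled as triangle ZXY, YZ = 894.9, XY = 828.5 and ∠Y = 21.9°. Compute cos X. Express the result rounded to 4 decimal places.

By the law of cosines, ZX² = XY² + YZ² − 2·XY·YZ·cos Y = 1.1142e+05, so ZX ≈ 333.79.
Law of cosines again: cos X = (ZX² + XY² − YZ²)/(2·ZX·XY) ≈ -0.00545, so ∠X ≈ 90.31°.

cos X ≈ -0.0055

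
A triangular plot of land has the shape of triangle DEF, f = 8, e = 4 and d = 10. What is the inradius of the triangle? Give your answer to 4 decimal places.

Semiperimeter s = (10 + 4 + 8)/2 = 11.
Heron's formula: area = √(11·1·7·3) ≈ 15.199.
Inradius = area/s = 15.199/11 ≈ 1.3817.

r ≈ 1.3817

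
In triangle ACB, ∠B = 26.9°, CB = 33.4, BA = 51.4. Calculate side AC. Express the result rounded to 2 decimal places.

26.37

By the law of cosines, AC² = CB² + BA² − 2·CB·BA·cos B = 695.52, so AC ≈ 26.373.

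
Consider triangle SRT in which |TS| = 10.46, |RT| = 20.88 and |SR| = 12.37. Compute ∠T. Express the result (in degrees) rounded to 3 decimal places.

∠T ≈ 26.070°

By the law of cosines, cos T = (|RT|² + |TS|² − |SR|²) / (2·|RT|·|TS|) ≈ 0.89826, so ∠T ≈ 26.07°.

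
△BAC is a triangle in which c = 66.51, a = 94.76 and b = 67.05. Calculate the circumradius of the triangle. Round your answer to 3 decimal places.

47.381

By the law of cosines, cos B = (a² + c² − b²) / (2·a·c) ≈ 0.70665, so ∠B ≈ 0.786 rad.
Circumradius = b/(2 sin B) ≈ 47.381.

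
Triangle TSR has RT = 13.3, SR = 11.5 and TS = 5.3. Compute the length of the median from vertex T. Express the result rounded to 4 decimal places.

8.3323

Median from T: ½√(2·RT² + 2·TS² − SR²) ≈ 8.3323.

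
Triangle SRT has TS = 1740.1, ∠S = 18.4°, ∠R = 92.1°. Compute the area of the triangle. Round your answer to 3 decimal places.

area ≈ 447921.889

The third angle is ∠T = 180° − ∠S − ∠R = 69.50°.
Law of sines: RT = TS·sin S/sin R ≈ 549.63.
Law of sines: SR = TS·sin T/sin R ≈ 1631.
Area = ½·TS·RT·sin T ≈ 4.4792e+05.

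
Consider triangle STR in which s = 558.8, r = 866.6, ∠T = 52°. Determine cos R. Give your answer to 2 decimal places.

By the law of cosines, t² = r² + s² − 2·r·s·cos T = 4.6698e+05, so t ≈ 683.36.
Law of cosines again: cos R = (s² + t² − r²)/(2·s·t) ≈ 0.03698, so ∠R ≈ 87.88°.

0.04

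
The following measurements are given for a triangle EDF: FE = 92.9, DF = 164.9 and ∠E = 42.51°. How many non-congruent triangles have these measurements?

1

FE·sin E = 92.9·sin(42.51°) ≈ 62.77.
Since DF ≥ FE, exactly one triangle exists.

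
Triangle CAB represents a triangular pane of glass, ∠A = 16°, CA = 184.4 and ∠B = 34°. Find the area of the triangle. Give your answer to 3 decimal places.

The third angle is ∠C = 180° − ∠A − ∠B = 130.00°.
Law of sines: AB = CA·sin C/sin B ≈ 252.61.
Law of sines: BC = CA·sin A/sin B ≈ 90.894.
Area = ½·CA·AB·sin A ≈ 6419.8.

area ≈ 6419.811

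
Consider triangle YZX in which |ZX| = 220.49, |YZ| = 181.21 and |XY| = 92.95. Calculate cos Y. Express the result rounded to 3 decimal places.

By the law of cosines, cos Y = (|XY|² + |YZ|² − |ZX|²) / (2·|XY|·|YZ|) ≈ -0.21192, so ∠Y ≈ 102.24°.

cos Y ≈ -0.212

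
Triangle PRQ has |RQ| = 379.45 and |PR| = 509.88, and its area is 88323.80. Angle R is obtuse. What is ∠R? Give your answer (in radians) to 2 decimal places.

From area = ½·|PR|·|RQ|·sin R, we get sin R = 2·area/(|PR|·|RQ|) ≈ 0.91303.
Taking the obtuse solution, ∠R ≈ 1.991 rad.

∠R ≈ 1.99 rad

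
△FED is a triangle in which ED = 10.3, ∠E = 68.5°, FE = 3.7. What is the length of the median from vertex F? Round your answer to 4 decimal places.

m_F ≈ 5.1230

By the law of cosines, DF² = FE² + ED² − 2·FE·ED·cos E = 91.845, so DF ≈ 9.5836.
Median from F: ½√(2·DF² + 2·FE² − ED²) ≈ 5.123.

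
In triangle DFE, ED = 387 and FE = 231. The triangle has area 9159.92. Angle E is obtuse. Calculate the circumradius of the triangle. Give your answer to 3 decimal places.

R ≈ 1500.346

From area = ½·FE·ED·sin E, we get sin E = 2·area/(FE·ED) ≈ 0.20493.
Taking the obtuse solution, ∠E ≈ 168.17°.
Law of cosines then gives DF ≈ 614.92.
Circumradius = DF/(2 sin E) ≈ 1500.3.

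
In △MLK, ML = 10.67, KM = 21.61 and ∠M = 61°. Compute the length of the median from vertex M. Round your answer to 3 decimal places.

14.181

By the law of cosines, LK² = KM² + ML² − 2·KM·ML·cos M = 357.27, so LK ≈ 18.902.
Median from M: ½√(2·KM² + 2·ML² − LK²) ≈ 14.181.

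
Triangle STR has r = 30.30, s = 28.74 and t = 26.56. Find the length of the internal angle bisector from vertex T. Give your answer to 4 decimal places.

By the law of cosines, cos T = (r² + s² − t²) / (2·r·s) ≈ 0.59636, so ∠T ≈ 53.39°.
The bisector from T has length 2·r·s·cos(∠T/2)/(r+s) ≈ 26.355.

t_T ≈ 26.3550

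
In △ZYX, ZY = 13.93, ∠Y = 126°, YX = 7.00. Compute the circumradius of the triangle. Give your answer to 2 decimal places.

By the law of cosines, XZ² = ZY² + YX² − 2·ZY·YX·cos Y = 357.67, so XZ ≈ 18.912.
Area = ½·ZY·YX·sin Y ≈ 39.444.
Circumradius = XZ/(2 sin Y) ≈ 11.688.

11.69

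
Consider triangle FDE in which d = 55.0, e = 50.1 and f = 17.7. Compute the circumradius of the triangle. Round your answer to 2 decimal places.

27.68

By the law of cosines, cos F = (d² + e² − f²) / (2·d·e) ≈ 0.94751, so ∠F ≈ 18.65°.
Circumradius = f/(2 sin F) ≈ 27.68.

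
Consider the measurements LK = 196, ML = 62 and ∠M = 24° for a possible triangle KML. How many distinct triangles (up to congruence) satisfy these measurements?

ML·sin M = 62·sin(24°) ≈ 25.22.
Since LK ≥ ML, exactly one triangle exists.

1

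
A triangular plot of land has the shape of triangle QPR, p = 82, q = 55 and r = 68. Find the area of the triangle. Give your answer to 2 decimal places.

Semiperimeter s = (55 + 82 + 68)/2 = 102.5.
Heron's formula: area = √(102.5·47.5·20.5·34.5) ≈ 1855.6.

area ≈ 1855.65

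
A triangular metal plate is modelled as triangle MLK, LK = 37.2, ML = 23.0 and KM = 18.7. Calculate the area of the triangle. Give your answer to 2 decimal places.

area ≈ 174.06

Semiperimeter s = (37.2 + 18.7 + 23)/2 = 39.45.
Heron's formula: area = √(39.45·2.25·20.75·16.45) ≈ 174.06.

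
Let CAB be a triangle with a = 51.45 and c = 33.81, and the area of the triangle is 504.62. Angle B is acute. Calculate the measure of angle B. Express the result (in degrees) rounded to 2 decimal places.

∠B ≈ 35.46°

From area = ½·c·a·sin B, we get sin B = 2·area/(c·a) ≈ 0.58018.
Taking the acute solution, ∠B ≈ 35.46°.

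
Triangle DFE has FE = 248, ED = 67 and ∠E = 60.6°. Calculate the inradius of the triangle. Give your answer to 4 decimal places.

By the law of cosines, DF² = FE² + ED² − 2·FE·ED·cos E = 49679, so DF ≈ 222.89.
Area = ½·FE·ED·sin E ≈ 7238.
Semiperimeter s = (248+67+222.89)/2 = 268.94.
Inradius = area/s = 7238/268.94 ≈ 26.913.

r ≈ 26.9128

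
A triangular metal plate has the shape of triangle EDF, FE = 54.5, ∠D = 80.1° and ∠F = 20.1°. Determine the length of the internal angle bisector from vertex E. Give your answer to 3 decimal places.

t_E ≈ 21.627

The third angle is ∠E = 180° − ∠D − ∠F = 79.80°.
Law of sines: DF = FE·sin E/sin D ≈ 54.449.
Law of sines: ED = FE·sin F/sin D ≈ 19.013.
The bisector from E has length 2·FE·ED·cos(∠E/2)/(FE+ED) ≈ 21.627.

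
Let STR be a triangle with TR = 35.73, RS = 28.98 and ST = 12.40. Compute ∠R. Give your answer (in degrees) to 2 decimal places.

By the law of cosines, cos R = (TR² + RS² − ST²) / (2·TR·RS) ≈ 0.94775, so ∠R ≈ 18.60°.

18.60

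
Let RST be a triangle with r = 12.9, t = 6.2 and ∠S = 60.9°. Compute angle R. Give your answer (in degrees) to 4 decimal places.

∠R ≈ 90.3748°

By the law of cosines, s² = t² + r² − 2·t·r·cos S = 127.06, so s ≈ 11.272.
Law of cosines again: cos R = (s² + t² − r²)/(2·s·t) ≈ -0.00654, so ∠R ≈ 90.37°.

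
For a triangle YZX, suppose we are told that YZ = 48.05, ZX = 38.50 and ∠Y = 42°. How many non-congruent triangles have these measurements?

YZ·sin Y = 48.05·sin(42°) ≈ 32.15.
Since YZ sin Y < ZX < YZ (32.15 < 38.50 < 48.05), two triangles exist.

2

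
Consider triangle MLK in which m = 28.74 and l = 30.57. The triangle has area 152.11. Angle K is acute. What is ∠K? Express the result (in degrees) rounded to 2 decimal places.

20.26

From area = ½·m·l·sin K, we get sin K = 2·area/(m·l) ≈ 0.34626.
Taking the acute solution, ∠K ≈ 20.26°.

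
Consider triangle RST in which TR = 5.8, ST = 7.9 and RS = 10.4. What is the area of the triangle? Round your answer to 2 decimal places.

22.71

Semiperimeter s = (7.9 + 5.8 + 10.4)/2 = 12.05.
Heron's formula: area = √(12.05·4.15·6.25·1.65) ≈ 22.709.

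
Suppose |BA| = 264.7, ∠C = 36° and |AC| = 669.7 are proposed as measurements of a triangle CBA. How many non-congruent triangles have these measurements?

|AC|·sin C = 669.7·sin(36°) ≈ 393.6.
Since |BA| = 264.7 < 393.6 = |AC| sin C, no triangle exists.

0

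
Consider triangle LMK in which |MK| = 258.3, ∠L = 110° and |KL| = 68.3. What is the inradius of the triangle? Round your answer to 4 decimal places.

Law of sines: sin M = |KL|·sin L/|MK| ≈ 0.24847.
Since |MK| ≥ |KL|, only the acute value applies: ∠M ≈ 14.39°.
Then ∠K = 180° − ∠L − ∠M ≈ 55.61°.
Law of sines gives |LM| = |MK|·sin K/sin L ≈ 226.84.
Area = ½·|MK|·|KL|·sin K ≈ 7279.4.
Semiperimeter s = (258.3+68.3+226.84)/2 = 276.72.
Inradius = area/s = 7279.4/276.72 ≈ 26.306.

r ≈ 26.3060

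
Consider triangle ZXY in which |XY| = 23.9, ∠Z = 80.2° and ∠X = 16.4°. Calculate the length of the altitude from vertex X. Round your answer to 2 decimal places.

h_X ≈ 23.74

The third angle is ∠Y = 180° − ∠Z − ∠X = 83.40°.
Law of sines: |YZ| = |XY|·sin X/sin Z ≈ 6.8479.
Law of sines: |ZX| = |XY|·sin Y/sin Z ≈ 24.093.
Area = ½·|XY|·|YZ|·sin Y ≈ 81.29.
The altitude from X has length 2·area/|YZ| ≈ 23.742.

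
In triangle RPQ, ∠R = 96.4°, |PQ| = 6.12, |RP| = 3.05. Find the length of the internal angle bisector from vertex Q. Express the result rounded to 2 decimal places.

t_Q ≈ 5.31

Law of sines: sin Q = |RP|·sin R/|PQ| ≈ 0.49526.
Since |PQ| ≥ |RP|, only the acute value applies: ∠Q ≈ 29.69°.
Then ∠P = 180° − ∠R − ∠Q ≈ 53.91°.
Law of sines gives |QR| = |PQ|·sin P/sin R ≈ 4.9767.
The bisector from Q has length 2·|PQ|·|QR|·cos(∠Q/2)/(|PQ|+|QR|) ≈ 5.3063.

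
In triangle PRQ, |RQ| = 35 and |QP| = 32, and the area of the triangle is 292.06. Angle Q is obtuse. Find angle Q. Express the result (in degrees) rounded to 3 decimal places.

From area = ½·|RQ|·|QP|·sin Q, we get sin Q = 2·area/(|RQ|·|QP|) ≈ 0.52154.
Taking the obtuse solution, ∠Q ≈ 148.56°.

148.565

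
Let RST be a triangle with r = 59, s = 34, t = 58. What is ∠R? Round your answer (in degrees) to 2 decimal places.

∠R ≈ 74.73°

By the law of cosines, cos R = (s² + t² − r²) / (2·s·t) ≈ 0.26344, so ∠R ≈ 74.73°.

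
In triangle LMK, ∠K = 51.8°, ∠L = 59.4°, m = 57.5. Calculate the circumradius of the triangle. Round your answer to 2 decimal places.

30.84

The third angle is ∠M = 180° − ∠K − ∠L = 68.80°.
Law of sines: l = m·sin L/sin M ≈ 53.085.
Law of sines: k = m·sin K/sin M ≈ 48.467.
Circumradius = m/(2 sin M) ≈ 30.837.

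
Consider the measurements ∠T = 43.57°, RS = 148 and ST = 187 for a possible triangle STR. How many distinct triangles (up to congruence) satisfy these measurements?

ST·sin T = 187·sin(43.57°) ≈ 128.9.
Since ST sin T < RS < ST (128.9 < 148 < 187), two triangles exist.

2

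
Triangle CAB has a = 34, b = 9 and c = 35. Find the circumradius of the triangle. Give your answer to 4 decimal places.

R ≈ 17.5034

By the law of cosines, cos C = (a² + b² − c²) / (2·a·b) ≈ 0.01961, so ∠C ≈ 88.88°.
Circumradius = c/(2 sin C) ≈ 17.503.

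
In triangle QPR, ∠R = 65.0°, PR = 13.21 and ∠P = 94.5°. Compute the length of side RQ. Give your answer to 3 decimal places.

37.604

The third angle is ∠Q = 180° − ∠P − ∠R = 20.50°.
Law of sines: RQ = PR·sin P/sin Q ≈ 37.604.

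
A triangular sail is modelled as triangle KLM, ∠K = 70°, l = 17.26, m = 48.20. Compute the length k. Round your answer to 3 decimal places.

45.300

By the law of cosines, k² = l² + m² − 2·l·m·cos K = 2052.1, so k ≈ 45.3.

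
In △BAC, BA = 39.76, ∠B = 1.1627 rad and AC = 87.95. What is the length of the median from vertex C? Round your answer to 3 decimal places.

89.784

Law of sines: sin C = BA·sin B/AC ≈ 0.41495.
Since AC ≥ BA, only the acute value applies: ∠C ≈ 0.4279 rad.
Then ∠A = π − ∠B − ∠C ≈ 1.5510 rad.
Law of sines gives CB = AC·sin A/sin B ≈ 95.8.
Median from C: ½√(2·AC² + 2·CB² − BA²) ≈ 89.784.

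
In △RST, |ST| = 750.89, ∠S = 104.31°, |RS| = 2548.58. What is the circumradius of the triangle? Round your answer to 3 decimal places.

1459.964

By the law of cosines, |TR|² = |RS|² + |ST|² − 2·|RS|·|ST|·cos S = 8.0051e+06, so |TR| ≈ 2829.3.
Area = ½·|RS|·|ST|·sin S ≈ 9.2716e+05.
Circumradius = |TR|/(2 sin S) ≈ 1460.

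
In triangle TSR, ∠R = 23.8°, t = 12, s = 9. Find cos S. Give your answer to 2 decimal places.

By the law of cosines, r² = t² + s² − 2·t·s·cos R = 27.369, so r ≈ 5.2315.
Law of cosines again: cos S = (r² + t² − s²)/(2·r·t) ≈ 0.71975, so ∠S ≈ 43.97°.

0.72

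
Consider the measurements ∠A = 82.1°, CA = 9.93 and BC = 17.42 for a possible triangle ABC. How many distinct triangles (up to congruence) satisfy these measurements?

CA·sin A = 9.93·sin(82.1°) ≈ 9.836.
Since BC ≥ CA, exactly one triangle exists.

1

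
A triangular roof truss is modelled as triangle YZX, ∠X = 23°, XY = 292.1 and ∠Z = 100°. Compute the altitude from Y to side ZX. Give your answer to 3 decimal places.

The third angle is ∠Y = 180° − ∠Z − ∠X = 57.00°.
Law of sines: ZX = XY·sin Y/sin Z ≈ 248.75.
Law of sines: YZ = XY·sin X/sin Z ≈ 115.89.
Area = ½·XY·ZX·sin X ≈ 14196.
The altitude from Y has length 2·area/ZX ≈ 114.13.

h_Y ≈ 114.133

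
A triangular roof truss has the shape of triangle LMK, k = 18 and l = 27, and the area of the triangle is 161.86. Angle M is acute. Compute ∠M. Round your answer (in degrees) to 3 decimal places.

∠M ≈ 41.766°

From area = ½·k·l·sin M, we get sin M = 2·area/(k·l) ≈ 0.66609.
Taking the acute solution, ∠M ≈ 41.77°.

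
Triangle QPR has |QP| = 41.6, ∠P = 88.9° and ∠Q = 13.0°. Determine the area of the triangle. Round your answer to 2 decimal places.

area ≈ 198.88

The third angle is ∠R = 180° − ∠Q − ∠P = 78.10°.
Law of sines: |PR| = |QP|·sin Q/sin R ≈ 9.5635.
Law of sines: |RQ| = |QP|·sin P/sin R ≈ 42.506.
Area = ½·|QP|·|PR|·sin P ≈ 198.88.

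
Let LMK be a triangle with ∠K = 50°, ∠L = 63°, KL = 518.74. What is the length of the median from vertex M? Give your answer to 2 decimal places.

The third angle is ∠M = 180° − ∠K − ∠L = 67.00°.
Law of sines: MK = KL·sin L/sin M ≈ 502.12.
Law of sines: LM = KL·sin K/sin M ≈ 431.7.
Median from M: ½√(2·LM² + 2·MK² − KL²) ≈ 389.83.

389.83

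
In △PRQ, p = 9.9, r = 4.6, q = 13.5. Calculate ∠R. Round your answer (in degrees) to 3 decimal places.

By the law of cosines, cos R = (q² + p² − r²) / (2·q·p) ≈ 0.96932, so ∠R ≈ 14.23°.

14.229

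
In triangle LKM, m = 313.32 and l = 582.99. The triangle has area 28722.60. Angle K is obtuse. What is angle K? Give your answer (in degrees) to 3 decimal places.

∠K ≈ 161.670°

From area = ½·m·l·sin K, we get sin K = 2·area/(m·l) ≈ 0.31449.
Taking the obtuse solution, ∠K ≈ 161.67°.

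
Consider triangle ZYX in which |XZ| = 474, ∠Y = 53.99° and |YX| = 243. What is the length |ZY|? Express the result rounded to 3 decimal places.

574.187

Law of sines: sin Z = |YX|·sin Y/|XZ| ≈ 0.41470.
Since |XZ| ≥ |YX|, only the acute value applies: ∠Z ≈ 24.50°.
Then ∠X = 180° − ∠Y − ∠Z ≈ 101.51°.
Law of sines gives |ZY| = |XZ|·sin X/sin Y ≈ 574.19.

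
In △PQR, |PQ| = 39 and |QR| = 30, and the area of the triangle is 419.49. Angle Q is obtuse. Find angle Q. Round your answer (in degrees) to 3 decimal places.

134.186

From area = ½·|PQ|·|QR|·sin Q, we get sin Q = 2·area/(|PQ|·|QR|) ≈ 0.71708.
Taking the obtuse solution, ∠Q ≈ 134.19°.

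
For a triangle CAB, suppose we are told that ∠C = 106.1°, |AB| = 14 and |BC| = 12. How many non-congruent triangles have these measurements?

|BC|·sin C = 12·sin(106.1°) ≈ 11.53.
Since ∠C is not acute, a triangle exists only if |AB| > |BC|; here |AB| > |BC|, so there is exactly one triangle.

1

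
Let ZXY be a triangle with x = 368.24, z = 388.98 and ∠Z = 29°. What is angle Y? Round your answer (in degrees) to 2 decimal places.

Law of sines: sin X = x·sin Z/z ≈ 0.45896.
Since z ≥ x, only the acute value applies: ∠X ≈ 27.32°.
Then ∠Y = 180° − ∠Z − ∠X ≈ 123.68°.

123.68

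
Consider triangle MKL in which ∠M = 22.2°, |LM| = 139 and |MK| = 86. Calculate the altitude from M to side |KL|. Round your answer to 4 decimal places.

66.7311

By the law of cosines, |KL|² = |LM|² + |MK|² − 2·|LM|·|MK|·cos M = 4581.3, so |KL| ≈ 67.685.
Area = ½·|LM|·|MK|·sin M ≈ 2258.4.
The altitude from M has length 2·area/|KL| ≈ 66.731.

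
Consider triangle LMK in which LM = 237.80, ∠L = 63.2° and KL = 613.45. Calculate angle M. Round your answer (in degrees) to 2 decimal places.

94.05

By the law of cosines, MK² = KL² + LM² − 2·KL·LM·cos L = 3.0132e+05, so MK ≈ 548.93.
Law of cosines again: cos M = (LM² + MK² − KL²)/(2·LM·MK) ≈ -0.07067, so ∠M ≈ 94.05°.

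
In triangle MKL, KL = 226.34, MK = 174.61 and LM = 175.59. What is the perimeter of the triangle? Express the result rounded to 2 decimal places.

perimeter ≈ 576.54

Perimeter = 226.34 + 175.59 + 174.61 = 576.54.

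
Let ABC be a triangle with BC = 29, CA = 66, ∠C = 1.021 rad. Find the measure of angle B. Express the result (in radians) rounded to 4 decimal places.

By the law of cosines, AB² = BC² + CA² − 2·BC·CA·cos C = 3196.8, so AB ≈ 56.54.
Law of cosines again: cos B = (AB² + BC² − CA²)/(2·AB·BC) ≈ -0.09703, so ∠B ≈ 1.668 rad.

∠B ≈ 1.6680 rad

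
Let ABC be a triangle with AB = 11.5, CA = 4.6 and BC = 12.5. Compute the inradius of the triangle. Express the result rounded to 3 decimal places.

Semiperimeter s = (12.5 + 4.6 + 11.5)/2 = 14.3.
Heron's formula: area = √(14.3·1.8·9.7·2.8) ≈ 26.44.
Inradius = area/s = 26.44/14.3 ≈ 1.849.

r ≈ 1.849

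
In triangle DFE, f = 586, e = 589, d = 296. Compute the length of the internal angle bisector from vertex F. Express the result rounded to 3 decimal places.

By the law of cosines, cos F = (e² + d² − f²) / (2·e·d) ≈ 0.26138, so ∠F ≈ 1.306 rad.
The bisector from F has length 2·e·d·cos(∠F/2)/(e+d) ≈ 312.9.

312.898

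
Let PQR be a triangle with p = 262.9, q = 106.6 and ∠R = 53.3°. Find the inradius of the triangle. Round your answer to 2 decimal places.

38.33

By the law of cosines, r² = p² + q² − 2·p·q·cos R = 46983, so r ≈ 216.76.
Area = ½·p·q·sin R ≈ 11235.
Semiperimeter s = (262.9+106.6+216.76)/2 = 293.13.
Inradius = area/s = 11235/293.13 ≈ 38.328.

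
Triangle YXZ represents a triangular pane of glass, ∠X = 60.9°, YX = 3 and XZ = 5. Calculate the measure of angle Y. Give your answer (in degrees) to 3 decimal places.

82.588

By the law of cosines, ZY² = YX² + XZ² − 2·YX·XZ·cos X = 19.41, so ZY ≈ 4.4057.
Law of cosines again: cos Y = (ZY² + YX² − XZ²)/(2·ZY·YX) ≈ 0.12900, so ∠Y ≈ 82.59°.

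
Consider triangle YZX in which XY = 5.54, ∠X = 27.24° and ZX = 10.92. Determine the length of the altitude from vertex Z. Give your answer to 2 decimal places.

h_Z ≈ 5.00

By the law of cosines, YZ² = ZX² + XY² − 2·ZX·XY·cos X = 42.363, so YZ ≈ 6.5087.
Area = ½·ZX·XY·sin X ≈ 13.845.
The altitude from Z has length 2·area/XY ≈ 4.9983.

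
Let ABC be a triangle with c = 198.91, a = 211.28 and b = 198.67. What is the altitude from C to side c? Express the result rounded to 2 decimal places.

Semiperimeter s = (211.28 + 198.67 + 198.91)/2 = 304.43.
Heron's formula: area = √(304.43·93.15·105.76·105.52) ≈ 17789.
The altitude from C has length 2·area/c ≈ 178.87.

h_C ≈ 178.87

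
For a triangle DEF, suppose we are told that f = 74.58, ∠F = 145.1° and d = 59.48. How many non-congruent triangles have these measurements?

1

d·sin F = 59.48·sin(145.1°) ≈ 34.03.
Since ∠F is not acute, a triangle exists only if f > d; here f > d, so there is exactly one triangle.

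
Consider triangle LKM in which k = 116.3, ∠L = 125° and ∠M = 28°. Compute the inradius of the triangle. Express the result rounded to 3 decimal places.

25.666

The third angle is ∠K = 180° − ∠M − ∠L = 27.00°.
Law of sines: l = k·sin L/sin K ≈ 209.84.
Law of sines: m = k·sin M/sin K ≈ 120.27.
Area = ½·k·l·sin M ≈ 5728.7.
Semiperimeter s = (209.84+116.3+120.27)/2 = 223.21.
Inradius = area/s = 5728.7/223.21 ≈ 25.666.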